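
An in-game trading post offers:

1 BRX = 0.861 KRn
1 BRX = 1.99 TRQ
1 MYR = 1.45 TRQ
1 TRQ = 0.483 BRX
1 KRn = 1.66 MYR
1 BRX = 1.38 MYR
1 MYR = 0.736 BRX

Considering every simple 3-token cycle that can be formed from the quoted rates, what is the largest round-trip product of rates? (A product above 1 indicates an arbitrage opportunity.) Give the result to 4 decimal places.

BRX→KRn→MYR→BRX: 0.861 × 1.66 × 0.736 = 1.05194
BRX→MYR→TRQ→BRX: 1.38 × 1.45 × 0.483 = 0.96648
Maximum is BRX→KRn→MYR→BRX at 1.0519; arbitrage exists.

1.0519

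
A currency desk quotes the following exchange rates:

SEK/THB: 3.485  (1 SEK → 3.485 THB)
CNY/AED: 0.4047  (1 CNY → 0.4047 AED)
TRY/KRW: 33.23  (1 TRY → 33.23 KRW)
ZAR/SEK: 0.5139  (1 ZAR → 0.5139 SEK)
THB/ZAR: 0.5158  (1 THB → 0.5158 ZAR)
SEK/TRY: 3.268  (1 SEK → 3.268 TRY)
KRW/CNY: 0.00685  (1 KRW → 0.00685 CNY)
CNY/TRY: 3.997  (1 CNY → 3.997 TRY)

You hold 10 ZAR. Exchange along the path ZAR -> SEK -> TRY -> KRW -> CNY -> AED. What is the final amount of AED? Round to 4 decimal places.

1.5471

10 ZAR × 0.5139 = 5.139 SEK
5.139 SEK × 3.268 = 16.794252 TRY
16.794252 TRY × 33.23 = 558.07299396 KRW
558.07299396 KRW × 0.00685 = 3.822800008626 CNY
3.822800008626 CNY × 0.4047 = 1.5470871634909422 AED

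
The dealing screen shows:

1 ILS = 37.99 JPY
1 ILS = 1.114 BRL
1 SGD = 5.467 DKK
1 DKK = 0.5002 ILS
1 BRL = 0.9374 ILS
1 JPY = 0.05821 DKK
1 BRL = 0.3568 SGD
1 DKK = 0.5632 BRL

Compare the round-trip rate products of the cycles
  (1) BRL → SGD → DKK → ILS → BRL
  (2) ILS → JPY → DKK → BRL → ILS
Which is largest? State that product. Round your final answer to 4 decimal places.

(1) 0.3568 × 5.467 × 0.5002 × 1.114 = 1.08693
(2) 37.99 × 0.05821 × 0.5632 × 0.9374 = 1.16749
Highest is cycle (2) at 1.1675 (>1, arbitrage).

1.1675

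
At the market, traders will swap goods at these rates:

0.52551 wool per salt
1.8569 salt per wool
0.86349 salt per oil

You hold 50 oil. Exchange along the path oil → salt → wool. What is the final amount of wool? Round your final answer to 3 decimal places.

22.689

50 oil × 0.86349 = 43.1745 salt
43.1745 salt × 0.52551 = 22.688631495 wool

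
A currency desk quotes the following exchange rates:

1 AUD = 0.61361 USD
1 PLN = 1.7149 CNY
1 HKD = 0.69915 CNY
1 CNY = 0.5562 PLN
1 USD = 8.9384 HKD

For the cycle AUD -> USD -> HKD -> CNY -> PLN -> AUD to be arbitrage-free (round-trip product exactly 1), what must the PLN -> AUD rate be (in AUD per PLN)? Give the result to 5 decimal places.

Known legs of the cycle: 0.61361 × 8.9384 × 0.69915 × 0.5562 = 2.13281683922908152
For no arbitrage the full-cycle product must be 1, so the missing rate is 1 / 2.13281683922908152 ≈ 0.4688635.

0.46886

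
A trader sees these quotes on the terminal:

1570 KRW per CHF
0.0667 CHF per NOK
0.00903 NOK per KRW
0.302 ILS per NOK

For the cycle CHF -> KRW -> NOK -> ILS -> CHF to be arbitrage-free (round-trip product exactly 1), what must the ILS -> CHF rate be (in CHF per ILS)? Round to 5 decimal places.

0.23356

Known legs of the cycle: 1570 × 0.00903 × 0.302 = 4.2814842
For no arbitrage the full-cycle product must be 1, so the missing rate is 1 / 4.2814842 ≈ 0.2335639.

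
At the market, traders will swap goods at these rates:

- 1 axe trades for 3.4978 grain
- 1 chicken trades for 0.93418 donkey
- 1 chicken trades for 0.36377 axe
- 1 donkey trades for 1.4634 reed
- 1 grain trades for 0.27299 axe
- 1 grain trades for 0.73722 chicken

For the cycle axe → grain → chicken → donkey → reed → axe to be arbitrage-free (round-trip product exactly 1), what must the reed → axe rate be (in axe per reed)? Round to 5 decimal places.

Known legs of the cycle: 3.4978 × 0.73722 × 0.93418 × 1.4634 = 3.525215718716941392
For no arbitrage the full-cycle product must be 1, so the missing rate is 1 / 3.525215718716941392 ≈ 0.2836706.

0.28367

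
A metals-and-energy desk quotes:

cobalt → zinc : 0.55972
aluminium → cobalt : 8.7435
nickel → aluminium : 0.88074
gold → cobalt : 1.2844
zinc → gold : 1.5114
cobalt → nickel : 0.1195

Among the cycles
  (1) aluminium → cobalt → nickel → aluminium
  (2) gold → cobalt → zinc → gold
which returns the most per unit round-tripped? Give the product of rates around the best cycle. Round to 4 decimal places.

1.0866

(1) 8.7435 × 0.1195 × 0.88074 = 0.92024
(2) 1.2844 × 0.55972 × 1.5114 = 1.08655
Highest is cycle (2) at 1.0866 (>1, arbitrage).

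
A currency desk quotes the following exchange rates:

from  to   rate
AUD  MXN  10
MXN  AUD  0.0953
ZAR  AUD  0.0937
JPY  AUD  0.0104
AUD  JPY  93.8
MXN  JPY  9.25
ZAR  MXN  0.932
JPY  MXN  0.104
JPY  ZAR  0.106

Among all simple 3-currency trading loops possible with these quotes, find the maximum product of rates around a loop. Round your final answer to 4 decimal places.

0.9620

JPY→AUD→MXN→JPY: 0.0104 × 10 × 9.25 = 0.96200
JPY→ZAR→AUD→JPY: 0.106 × 0.0937 × 93.8 = 0.93164
JPY→MXN→AUD→JPY: 0.104 × 0.0953 × 93.8 = 0.92967
JPY→ZAR→MXN→JPY: 0.106 × 0.932 × 9.25 = 0.91383
Maximum is JPY→AUD→MXN→JPY at 0.9620; no arbitrage — every cycle loses value.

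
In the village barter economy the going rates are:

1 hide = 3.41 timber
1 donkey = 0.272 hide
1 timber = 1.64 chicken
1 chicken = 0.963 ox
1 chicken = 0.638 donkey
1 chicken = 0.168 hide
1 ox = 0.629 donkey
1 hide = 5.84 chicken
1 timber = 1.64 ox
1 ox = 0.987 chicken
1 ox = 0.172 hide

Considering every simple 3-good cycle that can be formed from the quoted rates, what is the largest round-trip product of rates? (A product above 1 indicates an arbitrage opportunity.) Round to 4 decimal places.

1.0135

chicken→donkey→hide→chicken: 0.638 × 0.272 × 5.84 = 1.01345
chicken→ox→hide→chicken: 0.963 × 0.172 × 5.84 = 0.96731
timber→ox→hide→timber: 1.64 × 0.172 × 3.41 = 0.96189
chicken→hide→timber→chicken: 0.168 × 3.41 × 1.64 = 0.93952
Maximum is chicken→donkey→hide→chicken at 1.0135; arbitrage exists.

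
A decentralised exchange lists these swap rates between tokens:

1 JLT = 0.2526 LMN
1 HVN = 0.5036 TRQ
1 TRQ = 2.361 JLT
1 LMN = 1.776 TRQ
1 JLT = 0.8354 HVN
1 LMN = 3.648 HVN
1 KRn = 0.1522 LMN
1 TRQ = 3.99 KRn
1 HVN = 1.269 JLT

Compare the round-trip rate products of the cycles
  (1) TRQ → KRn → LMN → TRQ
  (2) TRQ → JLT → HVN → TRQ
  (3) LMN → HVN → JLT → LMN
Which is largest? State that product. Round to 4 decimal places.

1.1694

(1) 3.99 × 0.1522 × 1.776 = 1.07853
(2) 2.361 × 0.8354 × 0.5036 = 0.99329
(3) 3.648 × 1.269 × 0.2526 = 1.16936
Highest is cycle (3) at 1.1694 (>1, arbitrage).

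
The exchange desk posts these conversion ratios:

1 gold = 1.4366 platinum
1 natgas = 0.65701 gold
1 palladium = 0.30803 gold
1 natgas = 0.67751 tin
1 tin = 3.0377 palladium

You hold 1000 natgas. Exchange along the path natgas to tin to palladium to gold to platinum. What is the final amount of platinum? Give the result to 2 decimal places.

1000 natgas × 0.67751 = 677.51 tin
677.51 tin × 3.0377 = 2058.072127 palladium
2058.072127 palladium × 0.30803 = 633.94795727981 gold
633.94795727981 gold × 1.4366 = 910.729635428175046 platinum

910.73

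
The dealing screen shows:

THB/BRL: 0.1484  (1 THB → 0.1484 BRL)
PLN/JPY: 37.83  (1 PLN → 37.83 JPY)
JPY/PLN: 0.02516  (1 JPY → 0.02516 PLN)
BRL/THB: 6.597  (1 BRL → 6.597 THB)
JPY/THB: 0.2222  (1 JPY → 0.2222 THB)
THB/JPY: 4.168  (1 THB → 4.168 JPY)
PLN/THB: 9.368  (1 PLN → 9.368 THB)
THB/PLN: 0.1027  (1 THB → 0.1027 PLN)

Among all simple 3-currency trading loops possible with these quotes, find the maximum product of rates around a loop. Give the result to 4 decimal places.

0.9824

THB→JPY→PLN→THB: 4.168 × 0.02516 × 9.368 = 0.98239
THB→PLN→JPY→THB: 0.1027 × 37.83 × 0.2222 = 0.86328
Maximum is THB→JPY→PLN→THB at 0.9824; no arbitrage — every cycle loses value.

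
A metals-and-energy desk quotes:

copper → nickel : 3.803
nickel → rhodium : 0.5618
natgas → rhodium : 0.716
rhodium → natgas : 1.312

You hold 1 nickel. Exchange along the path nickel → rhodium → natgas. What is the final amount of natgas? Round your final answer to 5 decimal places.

0.73708

1 nickel × 0.5618 = 0.5618 rhodium
0.5618 rhodium × 1.312 = 0.7370816 natgas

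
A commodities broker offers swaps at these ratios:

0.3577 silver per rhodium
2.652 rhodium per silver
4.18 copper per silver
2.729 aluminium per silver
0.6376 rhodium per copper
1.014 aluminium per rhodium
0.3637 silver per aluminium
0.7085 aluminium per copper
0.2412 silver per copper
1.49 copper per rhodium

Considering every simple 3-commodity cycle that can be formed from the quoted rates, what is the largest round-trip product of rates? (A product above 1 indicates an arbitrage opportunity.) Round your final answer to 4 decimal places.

aluminium→silver→copper→aluminium: 0.3637 × 4.18 × 0.7085 = 1.07711
aluminium→silver→rhodium→aluminium: 0.3637 × 2.652 × 1.014 = 0.97804
copper→rhodium→silver→copper: 0.6376 × 0.3577 × 4.18 = 0.95333
copper→silver→rhodium→copper: 0.2412 × 2.652 × 1.49 = 0.95310
Maximum is aluminium→silver→copper→aluminium at 1.0771; arbitrage exists.

1.0771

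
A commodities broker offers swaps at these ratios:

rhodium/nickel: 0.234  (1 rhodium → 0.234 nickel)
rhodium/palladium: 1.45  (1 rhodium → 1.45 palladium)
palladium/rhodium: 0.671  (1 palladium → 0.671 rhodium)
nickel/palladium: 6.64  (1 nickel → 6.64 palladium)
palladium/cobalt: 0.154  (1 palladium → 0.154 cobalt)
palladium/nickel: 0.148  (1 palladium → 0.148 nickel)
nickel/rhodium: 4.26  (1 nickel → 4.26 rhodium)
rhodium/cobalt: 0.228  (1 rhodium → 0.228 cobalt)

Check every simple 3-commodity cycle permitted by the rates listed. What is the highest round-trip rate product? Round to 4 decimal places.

1.0426

nickel→palladium→rhodium→nickel: 6.64 × 0.671 × 0.234 = 1.04257
nickel→rhodium→palladium→nickel: 4.26 × 1.45 × 0.148 = 0.91420
Maximum is nickel→palladium→rhodium→nickel at 1.0426; arbitrage exists.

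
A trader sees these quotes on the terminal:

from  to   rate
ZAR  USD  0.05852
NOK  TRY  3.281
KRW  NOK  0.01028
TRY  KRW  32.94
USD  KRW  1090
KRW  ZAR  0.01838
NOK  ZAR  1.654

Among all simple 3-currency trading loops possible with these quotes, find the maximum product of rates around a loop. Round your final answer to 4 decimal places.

ZAR→USD→KRW→ZAR: 0.05852 × 1090 × 0.01838 = 1.17240
TRY→KRW→NOK→TRY: 32.94 × 0.01028 × 3.281 = 1.11102
Maximum is ZAR→USD→KRW→ZAR at 1.1724; arbitrage exists.

1.1724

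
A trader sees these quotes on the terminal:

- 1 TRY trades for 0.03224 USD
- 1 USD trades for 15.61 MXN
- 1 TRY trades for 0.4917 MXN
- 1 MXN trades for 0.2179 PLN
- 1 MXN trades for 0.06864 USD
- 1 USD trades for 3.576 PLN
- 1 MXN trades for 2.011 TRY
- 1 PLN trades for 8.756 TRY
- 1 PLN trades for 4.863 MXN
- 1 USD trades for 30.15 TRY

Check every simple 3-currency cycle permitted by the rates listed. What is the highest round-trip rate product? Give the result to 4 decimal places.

1.1937

USD→PLN→MXN→USD: 3.576 × 4.863 × 0.06864 = 1.19366
USD→TRY→MXN→USD: 30.15 × 0.4917 × 0.06864 = 1.01757
USD→MXN→TRY→USD: 15.61 × 2.011 × 0.03224 = 1.01207
USD→PLN→TRY→USD: 3.576 × 8.756 × 0.03224 = 1.00948
PLN→TRY→MXN→PLN: 8.756 × 0.4917 × 0.2179 = 0.93813
Maximum is USD→PLN→MXN→USD at 1.1937; arbitrage exists.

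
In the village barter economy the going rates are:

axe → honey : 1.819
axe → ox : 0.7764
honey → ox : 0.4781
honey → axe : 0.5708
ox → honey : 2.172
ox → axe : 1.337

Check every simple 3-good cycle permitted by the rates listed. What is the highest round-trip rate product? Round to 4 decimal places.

ox→axe→honey→ox: 1.337 × 1.819 × 0.4781 = 1.16274
ox→honey→axe→ox: 2.172 × 0.5708 × 0.7764 = 0.96256
Maximum is ox→axe→honey→ox at 1.1627; arbitrage exists.

1.1627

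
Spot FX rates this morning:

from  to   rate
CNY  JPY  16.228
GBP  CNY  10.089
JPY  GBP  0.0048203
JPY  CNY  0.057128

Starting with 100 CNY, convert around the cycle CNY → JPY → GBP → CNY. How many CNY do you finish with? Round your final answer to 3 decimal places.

78.920

100 CNY × 16.228 = 1622.8 JPY
1622.8 JPY × 0.0048203 = 7.82238284 GBP
7.82238284 GBP × 10.089 = 78.92002047276 CNY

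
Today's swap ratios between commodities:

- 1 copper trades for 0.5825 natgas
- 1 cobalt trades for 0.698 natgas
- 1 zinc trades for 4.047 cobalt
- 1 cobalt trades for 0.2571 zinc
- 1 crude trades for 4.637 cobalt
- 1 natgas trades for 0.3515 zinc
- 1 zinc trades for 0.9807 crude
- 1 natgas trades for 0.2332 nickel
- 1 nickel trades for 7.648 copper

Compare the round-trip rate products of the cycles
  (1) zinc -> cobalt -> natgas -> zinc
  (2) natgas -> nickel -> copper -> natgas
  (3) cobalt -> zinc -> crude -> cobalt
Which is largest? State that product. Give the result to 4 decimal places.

1.1692

(1) 4.047 × 0.698 × 0.3515 = 0.99292
(2) 0.2332 × 7.648 × 0.5825 = 1.03890
(3) 0.2571 × 0.9807 × 4.637 = 1.16916
Highest is cycle (3) at 1.1692 (>1, arbitrage).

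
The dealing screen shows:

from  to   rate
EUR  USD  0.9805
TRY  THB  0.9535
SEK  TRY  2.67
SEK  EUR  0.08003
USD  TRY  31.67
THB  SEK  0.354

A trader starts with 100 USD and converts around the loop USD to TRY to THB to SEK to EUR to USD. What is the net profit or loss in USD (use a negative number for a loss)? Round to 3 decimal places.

-16.117

100 USD × 31.67 = 3167 TRY
3167 TRY × 0.9535 = 3019.7345 THB
3019.7345 THB × 0.354 = 1068.986013 SEK
1068.986013 SEK × 0.08003 = 85.55095062039 EUR
85.55095062039 EUR × 0.9805 = 83.882707083292395 USD
Net change: 83.882707083292395 − 100 = -16.117292916707605 USD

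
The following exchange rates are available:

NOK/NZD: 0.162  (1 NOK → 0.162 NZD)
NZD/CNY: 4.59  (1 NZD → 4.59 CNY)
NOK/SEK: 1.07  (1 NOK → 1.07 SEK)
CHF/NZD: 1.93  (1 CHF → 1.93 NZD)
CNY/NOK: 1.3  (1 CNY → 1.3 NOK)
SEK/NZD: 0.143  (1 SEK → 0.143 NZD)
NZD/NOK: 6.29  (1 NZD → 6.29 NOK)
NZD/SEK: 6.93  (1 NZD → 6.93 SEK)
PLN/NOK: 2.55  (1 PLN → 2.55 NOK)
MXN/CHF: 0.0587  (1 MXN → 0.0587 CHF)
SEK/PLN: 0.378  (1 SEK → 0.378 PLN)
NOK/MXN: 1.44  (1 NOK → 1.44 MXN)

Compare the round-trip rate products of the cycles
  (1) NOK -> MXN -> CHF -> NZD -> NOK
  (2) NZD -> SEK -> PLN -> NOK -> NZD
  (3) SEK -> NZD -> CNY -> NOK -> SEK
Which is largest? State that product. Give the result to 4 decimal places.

1.0821

(1) 1.44 × 0.0587 × 1.93 × 6.29 = 1.02614
(2) 6.93 × 0.378 × 2.55 × 0.162 = 1.08213
(3) 0.143 × 4.59 × 1.3 × 1.07 = 0.91301
Highest is cycle (2) at 1.0821 (>1, arbitrage).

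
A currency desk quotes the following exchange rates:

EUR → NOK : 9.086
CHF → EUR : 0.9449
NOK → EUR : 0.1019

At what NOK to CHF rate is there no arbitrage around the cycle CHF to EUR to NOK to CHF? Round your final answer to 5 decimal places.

0.11648

Known legs of the cycle: 0.9449 × 9.086 = 8.5853614
For no arbitrage the full-cycle product must be 1, so the missing rate is 1 / 8.5853614 ≈ 0.1164773.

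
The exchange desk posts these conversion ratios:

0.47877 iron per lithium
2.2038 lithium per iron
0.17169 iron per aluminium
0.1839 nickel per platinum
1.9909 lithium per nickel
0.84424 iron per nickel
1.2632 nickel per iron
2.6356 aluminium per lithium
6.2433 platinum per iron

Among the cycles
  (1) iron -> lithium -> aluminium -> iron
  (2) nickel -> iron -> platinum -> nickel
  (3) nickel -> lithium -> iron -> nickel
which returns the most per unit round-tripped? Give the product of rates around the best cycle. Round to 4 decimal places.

1.2041

(1) 2.2038 × 2.6356 × 0.17169 = 0.99723
(2) 0.84424 × 6.2433 × 0.1839 = 0.96931
(3) 1.9909 × 0.47877 × 1.2632 = 1.20406
Highest is cycle (3) at 1.2041 (>1, arbitrage).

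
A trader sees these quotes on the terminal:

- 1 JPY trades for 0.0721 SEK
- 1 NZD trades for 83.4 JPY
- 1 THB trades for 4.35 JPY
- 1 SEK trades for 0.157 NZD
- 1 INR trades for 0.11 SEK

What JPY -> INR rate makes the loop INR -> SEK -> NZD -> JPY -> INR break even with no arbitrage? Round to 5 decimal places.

Known legs of the cycle: 0.11 × 0.157 × 83.4 = 1.440318
For no arbitrage the full-cycle product must be 1, so the missing rate is 1 / 1.440318 ≈ 0.6942911.

0.69429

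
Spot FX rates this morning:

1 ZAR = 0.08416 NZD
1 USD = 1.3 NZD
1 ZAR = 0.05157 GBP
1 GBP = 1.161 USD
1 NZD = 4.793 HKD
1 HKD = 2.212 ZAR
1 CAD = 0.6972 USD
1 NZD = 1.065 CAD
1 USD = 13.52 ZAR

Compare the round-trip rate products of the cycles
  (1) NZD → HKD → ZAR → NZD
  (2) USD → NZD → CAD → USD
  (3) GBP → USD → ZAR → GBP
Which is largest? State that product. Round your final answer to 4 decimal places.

(1) 4.793 × 2.212 × 0.08416 = 0.89227
(2) 1.3 × 1.065 × 0.6972 = 0.96527
(3) 1.161 × 13.52 × 0.05157 = 0.80948
Highest is cycle (2) at 0.9653 (≤1, no arbitrage).

0.9653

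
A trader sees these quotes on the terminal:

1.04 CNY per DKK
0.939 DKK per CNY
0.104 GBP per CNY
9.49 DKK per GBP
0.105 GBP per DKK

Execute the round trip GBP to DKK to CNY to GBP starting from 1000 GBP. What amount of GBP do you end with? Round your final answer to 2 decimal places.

1026.44

1000 GBP × 9.49 = 9490 DKK
9490 DKK × 1.04 = 9869.6 CNY
9869.6 CNY × 0.104 = 1026.4384 GBP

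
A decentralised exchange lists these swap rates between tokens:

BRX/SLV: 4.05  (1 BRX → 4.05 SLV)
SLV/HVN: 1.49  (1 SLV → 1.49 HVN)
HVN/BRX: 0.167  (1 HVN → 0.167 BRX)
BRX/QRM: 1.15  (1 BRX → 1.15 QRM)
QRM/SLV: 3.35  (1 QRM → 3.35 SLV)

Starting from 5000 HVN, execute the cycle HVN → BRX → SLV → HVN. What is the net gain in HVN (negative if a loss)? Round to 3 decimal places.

38.808

5000 HVN × 0.167 = 835 BRX
835 BRX × 4.05 = 3381.75 SLV
3381.75 SLV × 1.49 = 5038.8075 HVN
Net change: 5038.8075 − 5000 = 38.8075 HVN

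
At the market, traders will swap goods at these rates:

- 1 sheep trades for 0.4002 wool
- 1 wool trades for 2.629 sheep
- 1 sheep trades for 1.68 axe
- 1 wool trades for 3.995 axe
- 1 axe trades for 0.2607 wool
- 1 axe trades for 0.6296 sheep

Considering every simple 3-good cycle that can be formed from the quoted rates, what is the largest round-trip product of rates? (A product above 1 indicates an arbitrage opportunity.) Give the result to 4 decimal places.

axe→wool→sheep→axe: 0.2607 × 2.629 × 1.68 = 1.15144
axe→sheep→wool→axe: 0.6296 × 0.4002 × 3.995 = 1.00660
Maximum is axe→wool→sheep→axe at 1.1514; arbitrage exists.

1.1514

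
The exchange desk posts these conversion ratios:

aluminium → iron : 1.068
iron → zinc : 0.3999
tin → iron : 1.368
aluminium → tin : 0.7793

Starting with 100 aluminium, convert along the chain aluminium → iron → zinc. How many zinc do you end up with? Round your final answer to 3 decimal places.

100 aluminium × 1.068 = 106.8 iron
106.8 iron × 0.3999 = 42.70932 zinc

42.709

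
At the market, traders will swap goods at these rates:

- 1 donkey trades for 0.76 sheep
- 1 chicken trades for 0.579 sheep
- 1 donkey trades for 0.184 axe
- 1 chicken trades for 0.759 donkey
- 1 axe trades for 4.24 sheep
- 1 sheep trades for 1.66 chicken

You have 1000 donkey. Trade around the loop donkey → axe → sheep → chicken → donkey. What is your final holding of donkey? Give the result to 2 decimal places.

982.95

1000 donkey × 0.184 = 184 axe
184 axe × 4.24 = 780.16 sheep
780.16 sheep × 1.66 = 1295.0656 chicken
1295.0656 chicken × 0.759 = 982.9547904 donkey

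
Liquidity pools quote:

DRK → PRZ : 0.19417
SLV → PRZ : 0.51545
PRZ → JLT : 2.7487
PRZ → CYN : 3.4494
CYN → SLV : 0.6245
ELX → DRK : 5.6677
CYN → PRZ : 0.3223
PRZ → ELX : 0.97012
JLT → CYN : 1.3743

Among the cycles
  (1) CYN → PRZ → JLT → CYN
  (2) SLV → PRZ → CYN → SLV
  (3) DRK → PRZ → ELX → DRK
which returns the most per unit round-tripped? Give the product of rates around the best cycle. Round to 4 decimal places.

1.2175

(1) 0.3223 × 2.7487 × 1.3743 = 1.21750
(2) 0.51545 × 3.4494 × 0.6245 = 1.11036
(3) 0.19417 × 0.97012 × 5.6677 = 1.06761
Highest is cycle (1) at 1.2175 (>1, arbitrage).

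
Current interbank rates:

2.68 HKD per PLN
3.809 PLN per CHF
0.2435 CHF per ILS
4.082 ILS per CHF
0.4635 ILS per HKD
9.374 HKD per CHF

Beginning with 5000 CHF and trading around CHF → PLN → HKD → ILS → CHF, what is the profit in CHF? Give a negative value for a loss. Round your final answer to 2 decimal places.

5000 CHF × 3.809 = 19045 PLN
19045 PLN × 2.68 = 51040.6 HKD
51040.6 HKD × 0.4635 = 23657.3181 ILS
23657.3181 ILS × 0.2435 = 5760.55695735 CHF
Net change: 5760.55695735 − 5000 = 760.55695735 CHF

760.56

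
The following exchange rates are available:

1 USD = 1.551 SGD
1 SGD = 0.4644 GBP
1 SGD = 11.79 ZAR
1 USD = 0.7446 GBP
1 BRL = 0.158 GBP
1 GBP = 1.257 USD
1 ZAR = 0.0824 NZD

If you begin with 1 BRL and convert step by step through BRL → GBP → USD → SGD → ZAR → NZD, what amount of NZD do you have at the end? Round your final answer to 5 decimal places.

1 BRL × 0.158 = 0.158 GBP
0.158 GBP × 1.257 = 0.198606 USD
0.198606 USD × 1.551 = 0.308037906 SGD
0.308037906 SGD × 11.79 = 3.63176691174 ZAR
3.63176691174 ZAR × 0.0824 = 0.299257593527376 NZD

0.29926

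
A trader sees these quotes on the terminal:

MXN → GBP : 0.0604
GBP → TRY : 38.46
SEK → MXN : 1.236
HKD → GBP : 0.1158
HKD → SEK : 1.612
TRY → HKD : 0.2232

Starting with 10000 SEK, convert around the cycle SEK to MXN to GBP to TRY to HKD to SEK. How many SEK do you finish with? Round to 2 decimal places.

10330.56

10000 SEK × 1.236 = 12360 MXN
12360 MXN × 0.0604 = 746.544 GBP
746.544 GBP × 38.46 = 28712.08224 TRY
28712.08224 TRY × 0.2232 = 6408.536755968 HKD
6408.536755968 HKD × 1.612 = 10330.561250620416 SEK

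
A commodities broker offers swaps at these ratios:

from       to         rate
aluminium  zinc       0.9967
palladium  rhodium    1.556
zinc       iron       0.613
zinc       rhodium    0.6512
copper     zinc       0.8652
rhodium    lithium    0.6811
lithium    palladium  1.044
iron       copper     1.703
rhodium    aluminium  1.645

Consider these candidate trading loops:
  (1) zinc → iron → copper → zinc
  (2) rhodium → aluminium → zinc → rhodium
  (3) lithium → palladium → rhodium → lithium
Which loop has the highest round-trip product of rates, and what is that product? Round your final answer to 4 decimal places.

(1) 0.613 × 1.703 × 0.8652 = 0.90322
(2) 1.645 × 0.9967 × 0.6512 = 1.06769
(3) 1.044 × 1.556 × 0.6811 = 1.10642
Highest is cycle (3) at 1.1064 (>1, arbitrage).

1.1064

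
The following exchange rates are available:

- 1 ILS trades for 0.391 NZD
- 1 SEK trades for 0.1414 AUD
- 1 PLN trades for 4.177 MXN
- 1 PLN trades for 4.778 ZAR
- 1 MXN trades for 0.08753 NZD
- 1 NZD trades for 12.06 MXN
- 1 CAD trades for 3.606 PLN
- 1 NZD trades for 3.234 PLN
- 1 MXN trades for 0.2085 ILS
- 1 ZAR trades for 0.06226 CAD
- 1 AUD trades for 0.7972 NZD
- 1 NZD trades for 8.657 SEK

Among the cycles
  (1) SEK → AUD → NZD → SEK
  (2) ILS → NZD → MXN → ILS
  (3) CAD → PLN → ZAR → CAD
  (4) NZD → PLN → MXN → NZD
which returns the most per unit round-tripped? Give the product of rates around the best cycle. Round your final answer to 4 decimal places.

(1) 0.1414 × 0.7972 × 8.657 = 0.97585
(2) 0.391 × 12.06 × 0.2085 = 0.98317
(3) 3.606 × 4.778 × 0.06226 = 1.07271
(4) 3.234 × 4.177 × 0.08753 = 1.18239
Highest is cycle (4) at 1.1824 (>1, arbitrage).

1.1824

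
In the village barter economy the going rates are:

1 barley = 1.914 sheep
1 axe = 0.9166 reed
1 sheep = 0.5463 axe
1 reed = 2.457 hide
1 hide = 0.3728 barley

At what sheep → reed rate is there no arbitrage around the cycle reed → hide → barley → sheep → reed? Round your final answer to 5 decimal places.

0.57040

Known legs of the cycle: 2.457 × 0.3728 × 1.914 = 1.7531658144
For no arbitrage the full-cycle product must be 1, so the missing rate is 1 / 1.7531658144 ≈ 0.5703967.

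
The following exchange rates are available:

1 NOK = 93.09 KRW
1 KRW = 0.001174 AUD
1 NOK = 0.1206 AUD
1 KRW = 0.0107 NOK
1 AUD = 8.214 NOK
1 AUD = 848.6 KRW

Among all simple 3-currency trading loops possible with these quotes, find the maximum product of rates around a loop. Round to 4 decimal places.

1.0951

AUD→KRW→NOK→AUD: 848.6 × 0.0107 × 0.1206 = 1.09505
AUD→NOK→KRW→AUD: 8.214 × 93.09 × 0.001174 = 0.89769
Maximum is AUD→KRW→NOK→AUD at 1.0951; arbitrage exists.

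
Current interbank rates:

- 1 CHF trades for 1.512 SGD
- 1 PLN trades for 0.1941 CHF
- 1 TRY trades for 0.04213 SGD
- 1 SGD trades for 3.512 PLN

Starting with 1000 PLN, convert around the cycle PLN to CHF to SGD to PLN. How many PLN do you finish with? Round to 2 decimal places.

1000 PLN × 0.1941 = 194.1 CHF
194.1 CHF × 1.512 = 293.4792 SGD
293.4792 SGD × 3.512 = 1030.6989504 PLN

1030.70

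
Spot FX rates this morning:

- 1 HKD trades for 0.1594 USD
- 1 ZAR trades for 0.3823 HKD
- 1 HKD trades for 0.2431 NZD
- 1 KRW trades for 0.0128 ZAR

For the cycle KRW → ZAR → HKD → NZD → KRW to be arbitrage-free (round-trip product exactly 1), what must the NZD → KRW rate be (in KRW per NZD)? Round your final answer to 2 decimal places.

840.62

Known legs of the cycle: 0.0128 × 0.3823 × 0.2431 = 0.001189595264
For no arbitrage the full-cycle product must be 1, so the missing rate is 1 / 0.001189595264 ≈ 840.6220.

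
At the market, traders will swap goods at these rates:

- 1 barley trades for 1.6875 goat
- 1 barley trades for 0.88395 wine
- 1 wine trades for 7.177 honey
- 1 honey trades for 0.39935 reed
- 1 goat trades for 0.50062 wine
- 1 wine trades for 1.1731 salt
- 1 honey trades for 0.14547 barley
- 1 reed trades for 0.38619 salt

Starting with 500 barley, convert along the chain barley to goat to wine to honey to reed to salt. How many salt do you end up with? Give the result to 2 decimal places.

467.54

500 barley × 1.6875 = 843.75 goat
843.75 goat × 0.50062 = 422.398125 wine
422.398125 wine × 7.177 = 3031.551343125 honey
3031.551343125 honey × 0.39935 = 1210.65002887696875 reed
1210.65002887696875 reed × 0.38619 = 467.5409346519965615625 salt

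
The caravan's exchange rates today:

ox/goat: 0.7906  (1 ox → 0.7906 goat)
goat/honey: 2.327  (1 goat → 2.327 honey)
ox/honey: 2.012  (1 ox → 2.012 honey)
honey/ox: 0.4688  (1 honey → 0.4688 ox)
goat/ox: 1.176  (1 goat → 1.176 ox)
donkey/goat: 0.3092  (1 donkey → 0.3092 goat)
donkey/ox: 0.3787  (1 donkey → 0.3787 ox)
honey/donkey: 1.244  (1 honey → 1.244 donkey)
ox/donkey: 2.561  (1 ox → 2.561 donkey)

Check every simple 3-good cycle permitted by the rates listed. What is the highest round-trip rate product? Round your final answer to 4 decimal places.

donkey→ox→honey→donkey: 0.3787 × 2.012 × 1.244 = 0.94786
donkey→goat→ox→donkey: 0.3092 × 1.176 × 2.561 = 0.93123
donkey→goat→honey→donkey: 0.3092 × 2.327 × 1.244 = 0.89507
goat→honey→ox→goat: 2.327 × 0.4688 × 0.7906 = 0.86246
Maximum is donkey→ox→honey→donkey at 0.9479; no arbitrage — every cycle loses value.

0.9479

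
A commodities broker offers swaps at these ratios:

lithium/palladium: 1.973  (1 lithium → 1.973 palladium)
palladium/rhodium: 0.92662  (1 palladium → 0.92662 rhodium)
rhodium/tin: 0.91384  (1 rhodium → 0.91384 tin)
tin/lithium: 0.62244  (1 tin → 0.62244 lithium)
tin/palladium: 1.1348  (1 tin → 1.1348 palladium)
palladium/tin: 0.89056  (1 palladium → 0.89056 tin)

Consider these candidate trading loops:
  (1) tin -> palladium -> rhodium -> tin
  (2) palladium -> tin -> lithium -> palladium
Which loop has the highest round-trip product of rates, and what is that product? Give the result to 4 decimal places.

(1) 1.1348 × 0.92662 × 0.91384 = 0.96093
(2) 0.89056 × 0.62244 × 1.973 = 1.09367
Highest is cycle (2) at 1.0937 (>1, arbitrage).

1.0937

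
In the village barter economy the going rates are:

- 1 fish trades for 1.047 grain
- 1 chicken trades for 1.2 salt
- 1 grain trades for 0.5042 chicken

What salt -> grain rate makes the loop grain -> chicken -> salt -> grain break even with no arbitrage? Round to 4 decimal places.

Known legs of the cycle: 0.5042 × 1.2 = 0.60504
For no arbitrage the full-cycle product must be 1, so the missing rate is 1 / 0.60504 ≈ 1.652783.

1.6528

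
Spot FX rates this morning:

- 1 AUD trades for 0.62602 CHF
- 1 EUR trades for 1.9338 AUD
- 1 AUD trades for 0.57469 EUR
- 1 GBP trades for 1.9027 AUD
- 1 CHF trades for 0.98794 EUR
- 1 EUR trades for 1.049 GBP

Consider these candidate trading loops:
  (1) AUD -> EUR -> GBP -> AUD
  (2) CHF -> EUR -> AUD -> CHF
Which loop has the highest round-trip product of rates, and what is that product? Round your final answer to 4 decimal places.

1.1960

(1) 0.57469 × 1.049 × 1.9027 = 1.14704
(2) 0.98794 × 1.9338 × 0.62602 = 1.19600
Highest is cycle (2) at 1.1960 (>1, arbitrage).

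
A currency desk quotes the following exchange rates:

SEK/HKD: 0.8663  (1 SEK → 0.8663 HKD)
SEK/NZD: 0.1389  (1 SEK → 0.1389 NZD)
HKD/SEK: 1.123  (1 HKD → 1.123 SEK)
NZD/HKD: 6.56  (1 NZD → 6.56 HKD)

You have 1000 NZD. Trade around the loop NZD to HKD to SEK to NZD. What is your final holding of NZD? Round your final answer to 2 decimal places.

1000 NZD × 6.56 = 6560 HKD
6560 HKD × 1.123 = 7366.88 SEK
7366.88 SEK × 0.1389 = 1023.259632 NZD

1023.26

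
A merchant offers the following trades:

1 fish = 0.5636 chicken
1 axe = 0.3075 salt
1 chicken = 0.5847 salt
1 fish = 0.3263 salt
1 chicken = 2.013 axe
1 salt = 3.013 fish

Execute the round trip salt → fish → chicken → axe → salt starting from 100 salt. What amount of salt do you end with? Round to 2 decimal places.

105.11

100 salt × 3.013 = 301.3 fish
301.3 fish × 0.5636 = 169.81268 chicken
169.81268 chicken × 2.013 = 341.83292484 axe
341.83292484 axe × 0.3075 = 105.1136243883 salt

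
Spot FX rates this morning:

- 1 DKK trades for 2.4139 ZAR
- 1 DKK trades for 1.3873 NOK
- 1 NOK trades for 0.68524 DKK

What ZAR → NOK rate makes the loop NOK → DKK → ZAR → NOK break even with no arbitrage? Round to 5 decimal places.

0.60456

Known legs of the cycle: 0.68524 × 2.4139 = 1.654100836
For no arbitrage the full-cycle product must be 1, so the missing rate is 1 / 1.654100836 ≈ 0.6045581.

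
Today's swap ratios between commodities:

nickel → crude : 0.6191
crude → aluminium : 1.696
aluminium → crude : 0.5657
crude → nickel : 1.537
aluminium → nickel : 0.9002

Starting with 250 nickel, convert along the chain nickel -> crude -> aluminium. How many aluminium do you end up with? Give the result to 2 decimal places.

250 nickel × 0.6191 = 154.775 crude
154.775 crude × 1.696 = 262.4984 aluminium

262.50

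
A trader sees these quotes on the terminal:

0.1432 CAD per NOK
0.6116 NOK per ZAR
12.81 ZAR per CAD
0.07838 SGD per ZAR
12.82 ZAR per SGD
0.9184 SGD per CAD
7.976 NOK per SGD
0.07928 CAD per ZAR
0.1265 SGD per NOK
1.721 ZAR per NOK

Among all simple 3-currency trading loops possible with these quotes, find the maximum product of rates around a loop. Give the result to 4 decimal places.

CAD→ZAR→NOK→CAD: 12.81 × 0.6116 × 0.1432 = 1.12191
SGD→NOK→ZAR→SGD: 7.976 × 1.721 × 0.07838 = 1.07590
CAD→SGD→NOK→CAD: 0.9184 × 7.976 × 0.1432 = 1.04896
SGD→ZAR→NOK→SGD: 12.82 × 0.6116 × 0.1265 = 0.99185
CAD→SGD→ZAR→CAD: 0.9184 × 12.82 × 0.07928 = 0.93343
Maximum is CAD→ZAR→NOK→CAD at 1.1219; arbitrage exists.

1.1219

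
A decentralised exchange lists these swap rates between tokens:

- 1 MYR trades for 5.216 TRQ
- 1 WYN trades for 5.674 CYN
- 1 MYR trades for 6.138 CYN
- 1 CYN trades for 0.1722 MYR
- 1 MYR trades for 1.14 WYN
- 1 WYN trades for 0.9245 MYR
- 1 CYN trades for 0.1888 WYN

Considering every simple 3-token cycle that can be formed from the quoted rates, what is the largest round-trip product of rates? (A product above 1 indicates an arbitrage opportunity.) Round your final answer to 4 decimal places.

1.1139

CYN→MYR→WYN→CYN: 0.1722 × 1.14 × 5.674 = 1.11385
CYN→WYN→MYR→CYN: 0.1888 × 0.9245 × 6.138 = 1.07136
Maximum is CYN→MYR→WYN→CYN at 1.1139; arbitrage exists.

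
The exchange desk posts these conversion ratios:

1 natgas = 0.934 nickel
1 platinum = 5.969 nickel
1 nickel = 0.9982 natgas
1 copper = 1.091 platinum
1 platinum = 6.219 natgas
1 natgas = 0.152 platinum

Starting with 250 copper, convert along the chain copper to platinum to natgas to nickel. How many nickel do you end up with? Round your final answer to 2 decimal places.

250 copper × 1.091 = 272.75 platinum
272.75 platinum × 6.219 = 1696.23225 natgas
1696.23225 natgas × 0.934 = 1584.2809215 nickel

1584.28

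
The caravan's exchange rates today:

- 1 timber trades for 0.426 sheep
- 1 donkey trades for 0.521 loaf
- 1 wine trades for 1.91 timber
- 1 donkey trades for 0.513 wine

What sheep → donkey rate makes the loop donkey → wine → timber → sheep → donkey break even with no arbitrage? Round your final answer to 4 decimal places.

Known legs of the cycle: 0.513 × 1.91 × 0.426 = 0.41740758
For no arbitrage the full-cycle product must be 1, so the missing rate is 1 / 0.41740758 ≈ 2.395740.

2.3957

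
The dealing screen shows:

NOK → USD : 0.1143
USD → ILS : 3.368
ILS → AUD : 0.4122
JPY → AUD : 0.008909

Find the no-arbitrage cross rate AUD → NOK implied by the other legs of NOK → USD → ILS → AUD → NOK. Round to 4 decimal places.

Known legs of the cycle: 0.1143 × 3.368 × 0.4122 = 0.15868150128
For no arbitrage the full-cycle product must be 1, so the missing rate is 1 / 0.15868150128 ≈ 6.301932.

6.3019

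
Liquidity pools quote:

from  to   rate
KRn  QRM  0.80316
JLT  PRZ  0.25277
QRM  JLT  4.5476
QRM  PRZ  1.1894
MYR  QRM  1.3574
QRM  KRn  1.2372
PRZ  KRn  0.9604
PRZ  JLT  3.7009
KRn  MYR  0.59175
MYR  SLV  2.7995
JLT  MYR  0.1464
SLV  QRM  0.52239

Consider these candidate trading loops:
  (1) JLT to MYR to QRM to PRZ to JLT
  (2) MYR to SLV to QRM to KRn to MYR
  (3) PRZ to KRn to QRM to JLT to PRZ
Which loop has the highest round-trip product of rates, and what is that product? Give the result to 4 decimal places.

1.0707

(1) 0.1464 × 1.3574 × 1.1894 × 3.7009 = 0.87475
(2) 2.7995 × 0.52239 × 1.2372 × 0.59175 = 1.07066
(3) 0.9604 × 0.80316 × 4.5476 × 0.25277 = 0.88667
Highest is cycle (2) at 1.0707 (>1, arbitrage).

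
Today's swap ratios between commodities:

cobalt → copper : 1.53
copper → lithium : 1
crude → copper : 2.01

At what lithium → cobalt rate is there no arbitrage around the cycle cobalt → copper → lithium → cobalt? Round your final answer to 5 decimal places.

0.65359

Known legs of the cycle: 1.53 × 1 = 1.53
For no arbitrage the full-cycle product must be 1, so the missing rate is 1 / 1.53 ≈ 0.6535948.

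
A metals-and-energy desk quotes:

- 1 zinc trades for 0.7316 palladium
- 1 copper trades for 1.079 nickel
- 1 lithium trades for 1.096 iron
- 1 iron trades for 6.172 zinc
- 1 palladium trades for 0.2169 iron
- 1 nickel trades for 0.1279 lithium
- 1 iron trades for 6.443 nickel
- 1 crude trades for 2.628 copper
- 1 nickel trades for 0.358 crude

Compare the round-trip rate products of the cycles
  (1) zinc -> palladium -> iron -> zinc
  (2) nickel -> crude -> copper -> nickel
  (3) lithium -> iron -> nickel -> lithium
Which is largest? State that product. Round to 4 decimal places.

1.0151

(1) 0.7316 × 0.2169 × 6.172 = 0.97940
(2) 0.358 × 2.628 × 1.079 = 1.01515
(3) 1.096 × 6.443 × 0.1279 = 0.90317
Highest is cycle (2) at 1.0151 (>1, arbitrage).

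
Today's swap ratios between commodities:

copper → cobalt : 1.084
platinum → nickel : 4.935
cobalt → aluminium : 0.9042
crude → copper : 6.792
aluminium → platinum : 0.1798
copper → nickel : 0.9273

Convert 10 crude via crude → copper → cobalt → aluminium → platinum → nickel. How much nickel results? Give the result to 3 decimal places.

59.070

10 crude × 6.792 = 67.92 copper
67.92 copper × 1.084 = 73.62528 cobalt
73.62528 cobalt × 0.9042 = 66.571978176 aluminium
66.571978176 aluminium × 0.1798 = 11.9696416760448 platinum
11.9696416760448 platinum × 4.935 = 59.070181671281088 nickel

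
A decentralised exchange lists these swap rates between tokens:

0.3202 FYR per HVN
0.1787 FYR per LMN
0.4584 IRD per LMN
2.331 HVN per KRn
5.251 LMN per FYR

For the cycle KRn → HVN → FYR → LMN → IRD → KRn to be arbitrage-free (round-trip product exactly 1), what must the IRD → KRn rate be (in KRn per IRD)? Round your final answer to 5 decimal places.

0.55661

Known legs of the cycle: 2.331 × 0.3202 × 5.251 × 0.4584 = 1.79659517235408
For no arbitrage the full-cycle product must be 1, so the missing rate is 1 / 1.79659517235408 ≈ 0.5566084.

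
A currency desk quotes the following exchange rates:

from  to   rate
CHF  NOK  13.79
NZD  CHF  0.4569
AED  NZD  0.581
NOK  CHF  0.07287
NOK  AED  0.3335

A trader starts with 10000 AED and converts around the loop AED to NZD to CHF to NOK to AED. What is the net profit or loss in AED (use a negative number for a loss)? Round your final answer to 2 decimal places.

10000 AED × 0.581 = 5810 NZD
5810 NZD × 0.4569 = 2654.589 CHF
2654.589 CHF × 13.79 = 36606.78231 NOK
36606.78231 NOK × 0.3335 = 12208.361900385 AED
Net change: 12208.361900385 − 10000 = 2208.361900385 AED

2208.36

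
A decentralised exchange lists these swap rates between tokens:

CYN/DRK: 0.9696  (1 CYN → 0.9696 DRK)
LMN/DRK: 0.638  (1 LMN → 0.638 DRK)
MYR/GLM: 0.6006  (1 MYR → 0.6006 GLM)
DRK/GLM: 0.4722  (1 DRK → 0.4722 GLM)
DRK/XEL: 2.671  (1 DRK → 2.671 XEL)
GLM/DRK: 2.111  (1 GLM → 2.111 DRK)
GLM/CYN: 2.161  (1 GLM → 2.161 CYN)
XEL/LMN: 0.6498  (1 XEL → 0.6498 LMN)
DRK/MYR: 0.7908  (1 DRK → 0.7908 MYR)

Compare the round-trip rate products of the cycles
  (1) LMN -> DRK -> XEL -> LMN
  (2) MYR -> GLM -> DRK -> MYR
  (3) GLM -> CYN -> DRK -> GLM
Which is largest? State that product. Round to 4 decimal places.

(1) 0.638 × 2.671 × 0.6498 = 1.10732
(2) 0.6006 × 2.111 × 0.7908 = 1.00263
(3) 2.161 × 0.9696 × 0.4722 = 0.98940
Highest is cycle (1) at 1.1073 (>1, arbitrage).

1.1073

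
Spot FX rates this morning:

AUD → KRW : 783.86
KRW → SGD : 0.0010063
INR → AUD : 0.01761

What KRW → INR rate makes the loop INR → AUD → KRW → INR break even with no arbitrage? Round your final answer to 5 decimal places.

0.07244

Known legs of the cycle: 0.01761 × 783.86 = 13.8037746
For no arbitrage the full-cycle product must be 1, so the missing rate is 1 / 13.8037746 ≈ 0.0724440.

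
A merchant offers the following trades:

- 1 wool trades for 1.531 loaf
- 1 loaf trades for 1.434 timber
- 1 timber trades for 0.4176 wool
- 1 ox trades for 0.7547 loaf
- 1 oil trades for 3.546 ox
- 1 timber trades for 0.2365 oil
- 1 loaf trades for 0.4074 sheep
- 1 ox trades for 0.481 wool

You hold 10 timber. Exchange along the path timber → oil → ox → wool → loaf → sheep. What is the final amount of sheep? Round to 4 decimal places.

10 timber × 0.2365 = 2.365 oil
2.365 oil × 3.546 = 8.38629 ox
8.38629 ox × 0.481 = 4.03380549 wool
4.03380549 wool × 1.531 = 6.17575620519 loaf
6.17575620519 loaf × 0.4074 = 2.516003077994406 sheep

2.5160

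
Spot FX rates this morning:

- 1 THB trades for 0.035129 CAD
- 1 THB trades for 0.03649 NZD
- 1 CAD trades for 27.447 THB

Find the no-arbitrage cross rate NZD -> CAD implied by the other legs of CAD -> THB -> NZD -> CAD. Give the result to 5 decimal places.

0.99846

Known legs of the cycle: 27.447 × 0.03649 = 1.00154103
For no arbitrage the full-cycle product must be 1, so the missing rate is 1 / 1.00154103 ≈ 0.9984613.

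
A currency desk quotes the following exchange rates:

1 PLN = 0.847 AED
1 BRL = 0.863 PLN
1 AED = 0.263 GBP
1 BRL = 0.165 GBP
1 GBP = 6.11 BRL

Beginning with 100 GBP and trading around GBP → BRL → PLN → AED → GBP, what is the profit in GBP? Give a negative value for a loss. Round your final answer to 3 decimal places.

17.460

100 GBP × 6.11 = 611 BRL
611 BRL × 0.863 = 527.293 PLN
527.293 PLN × 0.847 = 446.617171 AED
446.617171 AED × 0.263 = 117.460315973 GBP
Net change: 117.460315973 − 100 = 17.460315973 GBP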